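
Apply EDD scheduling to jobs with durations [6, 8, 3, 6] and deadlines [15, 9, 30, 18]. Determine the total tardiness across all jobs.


Sort by due date (EDD order): [(8, 9), (6, 15), (6, 18), (3, 30)]
Compute completion times and tardiness:
  Job 1: p=8, d=9, C=8, tardiness=max(0,8-9)=0
  Job 2: p=6, d=15, C=14, tardiness=max(0,14-15)=0
  Job 3: p=6, d=18, C=20, tardiness=max(0,20-18)=2
  Job 4: p=3, d=30, C=23, tardiness=max(0,23-30)=0
Total tardiness = 2

2


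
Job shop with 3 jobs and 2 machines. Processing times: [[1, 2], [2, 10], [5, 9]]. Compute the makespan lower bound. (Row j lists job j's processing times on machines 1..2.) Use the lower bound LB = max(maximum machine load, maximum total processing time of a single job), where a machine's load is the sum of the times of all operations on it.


Machine loads:
  Machine 1: 1 + 2 + 5 = 8
  Machine 2: 2 + 10 + 9 = 21
Max machine load = 21
Job totals:
  Job 1: 3
  Job 2: 12
  Job 3: 14
Max job total = 14
Lower bound = max(21, 14) = 21

21


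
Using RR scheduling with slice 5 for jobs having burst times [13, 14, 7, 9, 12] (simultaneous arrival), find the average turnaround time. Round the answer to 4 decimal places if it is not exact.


Time quantum = 5
Execution trace:
  J1 runs 5 units, time = 5
  J2 runs 5 units, time = 10
  J3 runs 5 units, time = 15
  J4 runs 5 units, time = 20
  J5 runs 5 units, time = 25
  J1 runs 5 units, time = 30
  J2 runs 5 units, time = 35
  J3 runs 2 units, time = 37
  J4 runs 4 units, time = 41
  J5 runs 5 units, time = 46
  J1 runs 3 units, time = 49
  J2 runs 4 units, time = 53
  J5 runs 2 units, time = 55
Finish times: [49, 53, 37, 41, 55]
Average turnaround = 235/5 = 47.0

47.0


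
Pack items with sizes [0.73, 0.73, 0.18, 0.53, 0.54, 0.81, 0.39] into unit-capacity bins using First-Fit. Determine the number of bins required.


Place items sequentially using First-Fit:
  Item 0.73 -> new Bin 1
  Item 0.73 -> new Bin 2
  Item 0.18 -> Bin 1 (now 0.91)
  Item 0.53 -> new Bin 3
  Item 0.54 -> new Bin 4
  Item 0.81 -> new Bin 5
  Item 0.39 -> Bin 3 (now 0.92)
Total bins used = 5

5


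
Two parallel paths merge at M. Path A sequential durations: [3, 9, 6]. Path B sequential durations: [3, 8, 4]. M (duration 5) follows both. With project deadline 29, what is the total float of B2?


Forward pass: ES(B2) = sum of predecessors on chain B = 3
EF = ES + duration = 3 + 8 = 11
Backward pass: LF(M) = deadline = 29; LS(M) = 29 - 5 = 24
LF(B2) = LS(M) - sum(successors on chain B) = 24 - 4 = 20
LS = LF - duration = 20 - 8 = 12
Total float = LS - ES = 12 - 3 = 9

9


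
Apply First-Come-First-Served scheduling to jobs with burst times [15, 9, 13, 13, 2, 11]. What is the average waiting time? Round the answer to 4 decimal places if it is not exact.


FCFS order (as given): [15, 9, 13, 13, 2, 11]
Waiting times:
  Job 1: wait = 0
  Job 2: wait = 15
  Job 3: wait = 24
  Job 4: wait = 37
  Job 5: wait = 50
  Job 6: wait = 52
Sum of waiting times = 178
Average waiting time = 178/6 = 29.6667

29.6667


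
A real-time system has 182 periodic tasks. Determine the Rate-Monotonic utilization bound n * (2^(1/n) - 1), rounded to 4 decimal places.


Compute 2^(1/182) = 1.0038157625
Subtract 1: 1.0038157625 - 1 = 0.0038157625
Multiply by n: 182 * 0.0038157625 = 0.6944687750
Round to 4 dp: 0.6945

0.6945


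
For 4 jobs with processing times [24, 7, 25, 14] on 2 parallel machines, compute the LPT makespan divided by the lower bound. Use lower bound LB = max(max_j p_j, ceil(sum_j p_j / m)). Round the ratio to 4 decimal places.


LPT order: [25, 24, 14, 7]
Machine loads after assignment: [32, 38]
LPT makespan = 38
Lower bound = max(max_job, ceil(total/2)) = max(25, 35) = 35
Ratio = 38 / 35 = 1.0857

1.0857


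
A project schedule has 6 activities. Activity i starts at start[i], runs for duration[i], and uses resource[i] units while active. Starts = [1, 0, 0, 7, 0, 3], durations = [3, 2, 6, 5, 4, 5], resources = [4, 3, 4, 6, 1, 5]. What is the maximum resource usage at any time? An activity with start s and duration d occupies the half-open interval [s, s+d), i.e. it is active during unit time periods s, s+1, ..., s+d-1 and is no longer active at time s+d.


Each activity i is active on [start_i, start_i + duration_i).
Compute total resource usage per time slot:
  t=0: active resources = [3, 4, 1], total = 8
  t=1: active resources = [4, 3, 4, 1], total = 12
  t=2: active resources = [4, 4, 1], total = 9
  t=3: active resources = [4, 4, 1, 5], total = 14
  t=4: active resources = [4, 5], total = 9
  t=5: active resources = [4, 5], total = 9
  t=6: active resources = [5], total = 5
  t=7: active resources = [6, 5], total = 11
  t=8: active resources = [6], total = 6
  t=9: active resources = [6], total = 6
  t=10: active resources = [6], total = 6
  t=11: active resources = [6], total = 6
Peak resource demand = 14

14


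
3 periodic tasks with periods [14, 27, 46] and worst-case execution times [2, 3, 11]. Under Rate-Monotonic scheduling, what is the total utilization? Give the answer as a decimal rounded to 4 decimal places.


Compute individual utilizations (exact fractions):
  Task 1: C/T = 2/14 = 1/7 (approx. 0.1429)
  Task 2: C/T = 3/27 = 1/9 (approx. 0.1111)
  Task 3: C/T = 11/46 (approx. 0.2391)
Total utilization U = 1/7 + 1/9 + 11/46 = 1429/2898
Rounded to 4 decimal places: U = 0.4931
RM (Liu & Layland) bound for 3 tasks = 0.779763; compare with U = 1429/2898 (approx. 0.493099)
U <= bound, so schedulable by RM sufficient condition.

0.4931


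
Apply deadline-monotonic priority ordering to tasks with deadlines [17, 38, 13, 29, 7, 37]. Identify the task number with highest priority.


Sort tasks by relative deadline (ascending):
  Task 5: deadline = 7
  Task 3: deadline = 13
  Task 1: deadline = 17
  Task 4: deadline = 29
  Task 6: deadline = 37
  Task 2: deadline = 38
Priority order (highest first): [5, 3, 1, 4, 6, 2]
Highest priority task = 5

5


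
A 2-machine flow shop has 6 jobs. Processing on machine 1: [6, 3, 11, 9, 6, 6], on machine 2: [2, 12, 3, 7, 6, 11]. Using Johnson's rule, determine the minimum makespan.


Apply Johnson's rule:
  Group 1 (a <= b): [(2, 3, 12), (5, 6, 6), (6, 6, 11)]
  Group 2 (a > b): [(4, 9, 7), (3, 11, 3), (1, 6, 2)]
Optimal job order: [2, 5, 6, 4, 3, 1]
Schedule:
  Job 2: M1 done at 3, M2 done at 15
  Job 5: M1 done at 9, M2 done at 21
  Job 6: M1 done at 15, M2 done at 32
  Job 4: M1 done at 24, M2 done at 39
  Job 3: M1 done at 35, M2 done at 42
  Job 1: M1 done at 41, M2 done at 44
Makespan = 44

44


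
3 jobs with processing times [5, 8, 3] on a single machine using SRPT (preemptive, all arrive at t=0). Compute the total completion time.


Since all jobs arrive at t=0, SRPT equals SPT ordering.
SPT order: [3, 5, 8]
Completion times:
  Job 1: p=3, C=3
  Job 2: p=5, C=8
  Job 3: p=8, C=16
Total completion time = 3 + 8 + 16 = 27

27


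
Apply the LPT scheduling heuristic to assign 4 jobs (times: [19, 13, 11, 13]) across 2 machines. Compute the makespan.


Sort jobs in decreasing order (LPT): [19, 13, 13, 11]
Assign each job to the least loaded machine:
  Machine 1: jobs [19, 11], load = 30
  Machine 2: jobs [13, 13], load = 26
Makespan = max load = 30

30


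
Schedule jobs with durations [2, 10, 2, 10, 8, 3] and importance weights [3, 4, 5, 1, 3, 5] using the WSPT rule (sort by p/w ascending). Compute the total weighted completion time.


Compute p/w ratios and sort ascending (WSPT): [(2, 5), (3, 5), (2, 3), (10, 4), (8, 3), (10, 1)]
Compute weighted completion times:
  Job (p=2,w=5): C=2, w*C=5*2=10
  Job (p=3,w=5): C=5, w*C=5*5=25
  Job (p=2,w=3): C=7, w*C=3*7=21
  Job (p=10,w=4): C=17, w*C=4*17=68
  Job (p=8,w=3): C=25, w*C=3*25=75
  Job (p=10,w=1): C=35, w*C=1*35=35
Total weighted completion time = 234

234


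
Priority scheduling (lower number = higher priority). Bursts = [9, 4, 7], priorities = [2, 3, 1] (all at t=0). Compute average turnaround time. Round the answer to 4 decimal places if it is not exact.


Sort by priority (ascending = highest first):
Order: [(1, 7), (2, 9), (3, 4)]
Completion times:
  Priority 1, burst=7, C=7
  Priority 2, burst=9, C=16
  Priority 3, burst=4, C=20
Average turnaround = 43/3 = 14.3333

14.3333


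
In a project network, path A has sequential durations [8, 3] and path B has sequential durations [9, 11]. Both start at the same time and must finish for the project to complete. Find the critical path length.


Path A total = 8 + 3 = 11
Path B total = 9 + 11 = 20
Critical path = longest path = max(11, 20) = 20

20


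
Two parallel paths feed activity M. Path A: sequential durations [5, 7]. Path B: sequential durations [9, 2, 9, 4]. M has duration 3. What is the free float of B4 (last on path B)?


ES(B4) = sum of predecessors on chain B = 20
EF(B4) = ES + duration = 20 + 4 = 24
Successor of B4 is M. ES(M) = max(sum(A), sum(B)) = max(12, 24) = 24
Free float = ES(successor) - EF(current) = 24 - 24 = 0

0


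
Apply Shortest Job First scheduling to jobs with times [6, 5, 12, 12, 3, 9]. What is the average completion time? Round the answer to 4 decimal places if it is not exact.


SJF order (ascending): [3, 5, 6, 9, 12, 12]
Completion times:
  Job 1: burst=3, C=3
  Job 2: burst=5, C=8
  Job 3: burst=6, C=14
  Job 4: burst=9, C=23
  Job 5: burst=12, C=35
  Job 6: burst=12, C=47
Average completion = 130/6 = 21.6667

21.6667


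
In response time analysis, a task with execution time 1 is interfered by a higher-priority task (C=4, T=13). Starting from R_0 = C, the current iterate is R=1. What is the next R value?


R_next = C + ceil(R_prev / T_hp) * C_hp
ceil(1 / 13) = ceil(0.0769) = 1
Interference = 1 * 4 = 4
R_next = 1 + 4 = 5

5


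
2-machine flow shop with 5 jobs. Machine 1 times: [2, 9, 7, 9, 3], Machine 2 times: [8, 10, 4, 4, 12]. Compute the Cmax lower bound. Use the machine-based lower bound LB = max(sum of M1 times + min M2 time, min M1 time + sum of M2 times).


LB1 = sum(M1 times) + min(M2 times) = 30 + 4 = 34
LB2 = min(M1 times) + sum(M2 times) = 2 + 38 = 40
Lower bound = max(LB1, LB2) = max(34, 40) = 40

40


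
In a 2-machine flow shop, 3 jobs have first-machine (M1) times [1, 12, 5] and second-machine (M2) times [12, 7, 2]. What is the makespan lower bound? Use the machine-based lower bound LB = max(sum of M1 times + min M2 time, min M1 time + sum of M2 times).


LB1 = sum(M1 times) + min(M2 times) = 18 + 2 = 20
LB2 = min(M1 times) + sum(M2 times) = 1 + 21 = 22
Lower bound = max(LB1, LB2) = max(20, 22) = 22

22


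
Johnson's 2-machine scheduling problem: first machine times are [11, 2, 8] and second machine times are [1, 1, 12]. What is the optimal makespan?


Apply Johnson's rule:
  Group 1 (a <= b): [(3, 8, 12)]
  Group 2 (a > b): [(1, 11, 1), (2, 2, 1)]
Optimal job order: [3, 1, 2]
Schedule:
  Job 3: M1 done at 8, M2 done at 20
  Job 1: M1 done at 19, M2 done at 21
  Job 2: M1 done at 21, M2 done at 22
Makespan = 22

22


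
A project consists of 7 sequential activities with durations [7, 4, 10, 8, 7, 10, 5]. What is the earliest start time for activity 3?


Activity 3 starts after activities 1 through 2 complete.
Predecessor durations: [7, 4]
ES = 7 + 4 = 11

11


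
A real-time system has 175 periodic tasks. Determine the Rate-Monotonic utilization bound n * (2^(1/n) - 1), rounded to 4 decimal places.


Compute 2^(1/175) = 1.0039686955
Subtract 1: 1.0039686955 - 1 = 0.0039686955
Multiply by n: 175 * 0.0039686955 = 0.6945217125
Round to 4 dp: 0.6945

0.6945


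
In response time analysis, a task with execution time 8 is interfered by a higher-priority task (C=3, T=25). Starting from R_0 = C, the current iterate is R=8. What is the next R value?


R_next = C + ceil(R_prev / T_hp) * C_hp
ceil(8 / 25) = ceil(0.32) = 1
Interference = 1 * 3 = 3
R_next = 8 + 3 = 11

11


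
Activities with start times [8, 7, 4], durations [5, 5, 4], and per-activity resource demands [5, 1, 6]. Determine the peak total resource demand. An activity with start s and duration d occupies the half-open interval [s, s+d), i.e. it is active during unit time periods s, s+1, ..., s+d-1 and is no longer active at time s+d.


Each activity i is active on [start_i, start_i + duration_i).
Compute total resource usage per time slot:
  t=0: active resources = [], total = 0
  t=1: active resources = [], total = 0
  t=2: active resources = [], total = 0
  t=3: active resources = [], total = 0
  t=4: active resources = [6], total = 6
  t=5: active resources = [6], total = 6
  t=6: active resources = [6], total = 6
  t=7: active resources = [1, 6], total = 7
  t=8: active resources = [5, 1], total = 6
  t=9: active resources = [5, 1], total = 6
  t=10: active resources = [5, 1], total = 6
  t=11: active resources = [5, 1], total = 6
  t=12: active resources = [5], total = 5
Peak resource demand = 7

7


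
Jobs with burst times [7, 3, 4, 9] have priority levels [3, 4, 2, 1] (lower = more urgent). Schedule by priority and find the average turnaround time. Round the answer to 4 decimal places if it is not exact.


Sort by priority (ascending = highest first):
Order: [(1, 9), (2, 4), (3, 7), (4, 3)]
Completion times:
  Priority 1, burst=9, C=9
  Priority 2, burst=4, C=13
  Priority 3, burst=7, C=20
  Priority 4, burst=3, C=23
Average turnaround = 65/4 = 16.25

16.25


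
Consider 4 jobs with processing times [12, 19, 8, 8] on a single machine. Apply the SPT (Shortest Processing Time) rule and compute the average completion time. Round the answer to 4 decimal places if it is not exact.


Sort jobs by processing time (SPT order): [8, 8, 12, 19]
Compute completion times sequentially:
  Job 1: processing = 8, completes at 8
  Job 2: processing = 8, completes at 16
  Job 3: processing = 12, completes at 28
  Job 4: processing = 19, completes at 47
Sum of completion times = 99
Average completion time = 99/4 = 24.75

24.75


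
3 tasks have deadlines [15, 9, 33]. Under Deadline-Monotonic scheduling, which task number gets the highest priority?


Sort tasks by relative deadline (ascending):
  Task 2: deadline = 9
  Task 1: deadline = 15
  Task 3: deadline = 33
Priority order (highest first): [2, 1, 3]
Highest priority task = 2

2


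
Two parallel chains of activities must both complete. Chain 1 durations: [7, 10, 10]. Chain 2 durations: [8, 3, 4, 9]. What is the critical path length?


Path A total = 7 + 10 + 10 = 27
Path B total = 8 + 3 + 4 + 9 = 24
Critical path = longest path = max(27, 24) = 27

27


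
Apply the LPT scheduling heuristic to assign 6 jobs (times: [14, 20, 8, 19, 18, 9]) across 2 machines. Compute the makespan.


Sort jobs in decreasing order (LPT): [20, 19, 18, 14, 9, 8]
Assign each job to the least loaded machine:
  Machine 1: jobs [20, 14, 9], load = 43
  Machine 2: jobs [19, 18, 8], load = 45
Makespan = max load = 45

45


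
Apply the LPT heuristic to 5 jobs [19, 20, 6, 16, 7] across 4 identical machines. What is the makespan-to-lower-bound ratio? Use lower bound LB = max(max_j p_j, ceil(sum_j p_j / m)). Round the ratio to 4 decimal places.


LPT order: [20, 19, 16, 7, 6]
Machine loads after assignment: [20, 19, 16, 13]
LPT makespan = 20
Lower bound = max(max_job, ceil(total/4)) = max(20, 17) = 20
Ratio = 20 / 20 = 1.0

1.0


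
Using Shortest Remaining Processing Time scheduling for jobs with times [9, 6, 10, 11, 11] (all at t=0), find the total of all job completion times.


Since all jobs arrive at t=0, SRPT equals SPT ordering.
SPT order: [6, 9, 10, 11, 11]
Completion times:
  Job 1: p=6, C=6
  Job 2: p=9, C=15
  Job 3: p=10, C=25
  Job 4: p=11, C=36
  Job 5: p=11, C=47
Total completion time = 6 + 15 + 25 + 36 + 47 = 129

129


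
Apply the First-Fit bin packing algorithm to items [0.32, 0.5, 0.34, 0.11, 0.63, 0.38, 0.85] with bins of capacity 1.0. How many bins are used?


Place items sequentially using First-Fit:
  Item 0.32 -> new Bin 1
  Item 0.5 -> Bin 1 (now 0.82)
  Item 0.34 -> new Bin 2
  Item 0.11 -> Bin 1 (now 0.93)
  Item 0.63 -> Bin 2 (now 0.97)
  Item 0.38 -> new Bin 3
  Item 0.85 -> new Bin 4
Total bins used = 4

4


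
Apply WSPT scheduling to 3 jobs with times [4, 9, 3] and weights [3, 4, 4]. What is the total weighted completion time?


Compute p/w ratios and sort ascending (WSPT): [(3, 4), (4, 3), (9, 4)]
Compute weighted completion times:
  Job (p=3,w=4): C=3, w*C=4*3=12
  Job (p=4,w=3): C=7, w*C=3*7=21
  Job (p=9,w=4): C=16, w*C=4*16=64
Total weighted completion time = 97

97


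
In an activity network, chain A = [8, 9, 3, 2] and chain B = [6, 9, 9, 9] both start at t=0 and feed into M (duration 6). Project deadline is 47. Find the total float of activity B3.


Forward pass: ES(B3) = sum of predecessors on chain B = 15
EF = ES + duration = 15 + 9 = 24
Backward pass: LF(M) = deadline = 47; LS(M) = 47 - 6 = 41
LF(B3) = LS(M) - sum(successors on chain B) = 41 - 9 = 32
LS = LF - duration = 32 - 9 = 23
Total float = LS - ES = 23 - 15 = 8

8


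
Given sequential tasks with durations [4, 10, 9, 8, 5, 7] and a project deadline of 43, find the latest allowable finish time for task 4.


LF(activity 4) = deadline - sum of successor durations
Successors: activities 5 through 6 with durations [5, 7]
Sum of successor durations = 12
LF = 43 - 12 = 31

31


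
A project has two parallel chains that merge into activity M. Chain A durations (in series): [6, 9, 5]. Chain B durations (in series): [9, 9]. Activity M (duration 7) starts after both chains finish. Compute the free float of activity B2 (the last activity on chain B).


ES(B2) = sum of predecessors on chain B = 9
EF(B2) = ES + duration = 9 + 9 = 18
Successor of B2 is M. ES(M) = max(sum(A), sum(B)) = max(20, 18) = 20
Free float = ES(successor) - EF(current) = 20 - 18 = 2

2


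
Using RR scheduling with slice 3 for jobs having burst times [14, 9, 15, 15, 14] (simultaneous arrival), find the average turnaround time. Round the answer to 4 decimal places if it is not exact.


Time quantum = 3
Execution trace:
  J1 runs 3 units, time = 3
  J2 runs 3 units, time = 6
  J3 runs 3 units, time = 9
  J4 runs 3 units, time = 12
  J5 runs 3 units, time = 15
  J1 runs 3 units, time = 18
  J2 runs 3 units, time = 21
  J3 runs 3 units, time = 24
  J4 runs 3 units, time = 27
  J5 runs 3 units, time = 30
  J1 runs 3 units, time = 33
  J2 runs 3 units, time = 36
  J3 runs 3 units, time = 39
  J4 runs 3 units, time = 42
  J5 runs 3 units, time = 45
  J1 runs 3 units, time = 48
  J3 runs 3 units, time = 51
  J4 runs 3 units, time = 54
  J5 runs 3 units, time = 57
  J1 runs 2 units, time = 59
  J3 runs 3 units, time = 62
  J4 runs 3 units, time = 65
  J5 runs 2 units, time = 67
Finish times: [59, 36, 62, 65, 67]
Average turnaround = 289/5 = 57.8

57.8


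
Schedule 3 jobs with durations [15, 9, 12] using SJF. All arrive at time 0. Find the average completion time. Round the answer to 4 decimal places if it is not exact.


SJF order (ascending): [9, 12, 15]
Completion times:
  Job 1: burst=9, C=9
  Job 2: burst=12, C=21
  Job 3: burst=15, C=36
Average completion = 66/3 = 22.0

22.0


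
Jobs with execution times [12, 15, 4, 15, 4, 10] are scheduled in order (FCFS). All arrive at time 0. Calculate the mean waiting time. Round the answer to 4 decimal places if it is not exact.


FCFS order (as given): [12, 15, 4, 15, 4, 10]
Waiting times:
  Job 1: wait = 0
  Job 2: wait = 12
  Job 3: wait = 27
  Job 4: wait = 31
  Job 5: wait = 46
  Job 6: wait = 50
Sum of waiting times = 166
Average waiting time = 166/6 = 27.6667

27.6667


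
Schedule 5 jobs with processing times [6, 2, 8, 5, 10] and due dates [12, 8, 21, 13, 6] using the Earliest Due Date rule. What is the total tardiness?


Sort by due date (EDD order): [(10, 6), (2, 8), (6, 12), (5, 13), (8, 21)]
Compute completion times and tardiness:
  Job 1: p=10, d=6, C=10, tardiness=max(0,10-6)=4
  Job 2: p=2, d=8, C=12, tardiness=max(0,12-8)=4
  Job 3: p=6, d=12, C=18, tardiness=max(0,18-12)=6
  Job 4: p=5, d=13, C=23, tardiness=max(0,23-13)=10
  Job 5: p=8, d=21, C=31, tardiness=max(0,31-21)=10
Total tardiness = 34

34


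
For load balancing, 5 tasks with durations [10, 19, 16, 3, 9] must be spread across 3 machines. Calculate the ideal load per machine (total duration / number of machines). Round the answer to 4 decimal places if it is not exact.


Total processing time = 10 + 19 + 16 + 3 + 9 = 57
Number of machines = 3
Ideal balanced load = 57 / 3 = 19.0

19.0


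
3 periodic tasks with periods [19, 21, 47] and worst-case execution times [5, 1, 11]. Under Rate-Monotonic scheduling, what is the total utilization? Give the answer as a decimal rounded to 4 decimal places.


Compute individual utilizations (exact fractions):
  Task 1: C/T = 5/19 (approx. 0.2632)
  Task 2: C/T = 1/21 (approx. 0.0476)
  Task 3: C/T = 11/47 (approx. 0.234)
Total utilization U = 5/19 + 1/21 + 11/47 = 10217/18753
Rounded to 4 decimal places: U = 0.5448
RM (Liu & Layland) bound for 3 tasks = 0.779763; compare with U = 10217/18753 (approx. 0.544819)
U <= bound, so schedulable by RM sufficient condition.

0.5448


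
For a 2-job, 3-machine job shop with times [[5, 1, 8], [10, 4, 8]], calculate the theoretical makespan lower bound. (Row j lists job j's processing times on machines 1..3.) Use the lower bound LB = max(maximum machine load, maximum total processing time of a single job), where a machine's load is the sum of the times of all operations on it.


Machine loads:
  Machine 1: 5 + 10 = 15
  Machine 2: 1 + 4 = 5
  Machine 3: 8 + 8 = 16
Max machine load = 16
Job totals:
  Job 1: 14
  Job 2: 22
Max job total = 22
Lower bound = max(16, 22) = 22

22


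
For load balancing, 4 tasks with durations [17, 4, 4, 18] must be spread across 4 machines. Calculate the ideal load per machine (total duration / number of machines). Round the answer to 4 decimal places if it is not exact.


Total processing time = 17 + 4 + 4 + 18 = 43
Number of machines = 4
Ideal balanced load = 43 / 4 = 10.75

10.75


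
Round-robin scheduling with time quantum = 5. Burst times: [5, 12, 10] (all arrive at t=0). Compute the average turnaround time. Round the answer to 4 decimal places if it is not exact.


Time quantum = 5
Execution trace:
  J1 runs 5 units, time = 5
  J2 runs 5 units, time = 10
  J3 runs 5 units, time = 15
  J2 runs 5 units, time = 20
  J3 runs 5 units, time = 25
  J2 runs 2 units, time = 27
Finish times: [5, 27, 25]
Average turnaround = 57/3 = 19.0

19.0


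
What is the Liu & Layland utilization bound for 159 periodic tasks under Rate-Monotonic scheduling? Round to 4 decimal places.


Compute 2^(1/159) = 1.0043689323
Subtract 1: 1.0043689323 - 1 = 0.0043689323
Multiply by n: 159 * 0.0043689323 = 0.6946602357
Round to 4 dp: 0.6947

0.6947


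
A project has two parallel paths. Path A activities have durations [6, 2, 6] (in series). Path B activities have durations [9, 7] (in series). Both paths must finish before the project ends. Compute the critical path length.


Path A total = 6 + 2 + 6 = 14
Path B total = 9 + 7 = 16
Critical path = longest path = max(14, 16) = 16

16


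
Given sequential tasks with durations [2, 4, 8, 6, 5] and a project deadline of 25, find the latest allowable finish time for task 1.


LF(activity 1) = deadline - sum of successor durations
Successors: activities 2 through 5 with durations [4, 8, 6, 5]
Sum of successor durations = 23
LF = 25 - 23 = 2

2


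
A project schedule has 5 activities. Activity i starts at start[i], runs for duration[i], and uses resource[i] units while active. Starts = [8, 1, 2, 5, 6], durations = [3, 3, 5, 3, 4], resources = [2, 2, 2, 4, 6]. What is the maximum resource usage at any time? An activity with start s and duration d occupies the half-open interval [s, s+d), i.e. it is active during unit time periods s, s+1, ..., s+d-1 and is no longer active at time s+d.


Each activity i is active on [start_i, start_i + duration_i).
Compute total resource usage per time slot:
  t=0: active resources = [], total = 0
  t=1: active resources = [2], total = 2
  t=2: active resources = [2, 2], total = 4
  t=3: active resources = [2, 2], total = 4
  t=4: active resources = [2], total = 2
  t=5: active resources = [2, 4], total = 6
  t=6: active resources = [2, 4, 6], total = 12
  t=7: active resources = [4, 6], total = 10
  t=8: active resources = [2, 6], total = 8
  t=9: active resources = [2, 6], total = 8
  t=10: active resources = [2], total = 2
Peak resource demand = 12

12


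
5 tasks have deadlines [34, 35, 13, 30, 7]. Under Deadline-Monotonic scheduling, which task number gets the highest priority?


Sort tasks by relative deadline (ascending):
  Task 5: deadline = 7
  Task 3: deadline = 13
  Task 4: deadline = 30
  Task 1: deadline = 34
  Task 2: deadline = 35
Priority order (highest first): [5, 3, 4, 1, 2]
Highest priority task = 5

5


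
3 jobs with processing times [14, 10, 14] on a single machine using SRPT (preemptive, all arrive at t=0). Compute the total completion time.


Since all jobs arrive at t=0, SRPT equals SPT ordering.
SPT order: [10, 14, 14]
Completion times:
  Job 1: p=10, C=10
  Job 2: p=14, C=24
  Job 3: p=14, C=38
Total completion time = 10 + 24 + 38 = 72

72


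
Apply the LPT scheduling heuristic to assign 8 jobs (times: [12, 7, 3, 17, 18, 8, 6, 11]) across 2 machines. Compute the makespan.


Sort jobs in decreasing order (LPT): [18, 17, 12, 11, 8, 7, 6, 3]
Assign each job to the least loaded machine:
  Machine 1: jobs [18, 11, 8, 3], load = 40
  Machine 2: jobs [17, 12, 7, 6], load = 42
Makespan = max load = 42

42


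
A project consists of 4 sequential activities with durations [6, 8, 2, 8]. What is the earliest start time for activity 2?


Activity 2 starts after activities 1 through 1 complete.
Predecessor durations: [6]
ES = 6 = 6

6


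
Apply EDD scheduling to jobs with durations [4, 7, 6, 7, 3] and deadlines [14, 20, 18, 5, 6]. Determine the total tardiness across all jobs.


Sort by due date (EDD order): [(7, 5), (3, 6), (4, 14), (6, 18), (7, 20)]
Compute completion times and tardiness:
  Job 1: p=7, d=5, C=7, tardiness=max(0,7-5)=2
  Job 2: p=3, d=6, C=10, tardiness=max(0,10-6)=4
  Job 3: p=4, d=14, C=14, tardiness=max(0,14-14)=0
  Job 4: p=6, d=18, C=20, tardiness=max(0,20-18)=2
  Job 5: p=7, d=20, C=27, tardiness=max(0,27-20)=7
Total tardiness = 15

15


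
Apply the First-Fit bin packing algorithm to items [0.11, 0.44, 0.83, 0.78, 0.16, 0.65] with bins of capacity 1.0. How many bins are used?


Place items sequentially using First-Fit:
  Item 0.11 -> new Bin 1
  Item 0.44 -> Bin 1 (now 0.55)
  Item 0.83 -> new Bin 2
  Item 0.78 -> new Bin 3
  Item 0.16 -> Bin 1 (now 0.71)
  Item 0.65 -> new Bin 4
Total bins used = 4

4


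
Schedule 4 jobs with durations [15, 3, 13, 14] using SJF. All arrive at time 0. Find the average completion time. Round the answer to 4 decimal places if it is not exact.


SJF order (ascending): [3, 13, 14, 15]
Completion times:
  Job 1: burst=3, C=3
  Job 2: burst=13, C=16
  Job 3: burst=14, C=30
  Job 4: burst=15, C=45
Average completion = 94/4 = 23.5

23.5


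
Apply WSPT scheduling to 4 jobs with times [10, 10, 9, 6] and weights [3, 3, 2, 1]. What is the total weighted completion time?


Compute p/w ratios and sort ascending (WSPT): [(10, 3), (10, 3), (9, 2), (6, 1)]
Compute weighted completion times:
  Job (p=10,w=3): C=10, w*C=3*10=30
  Job (p=10,w=3): C=20, w*C=3*20=60
  Job (p=9,w=2): C=29, w*C=2*29=58
  Job (p=6,w=1): C=35, w*C=1*35=35
Total weighted completion time = 183

183


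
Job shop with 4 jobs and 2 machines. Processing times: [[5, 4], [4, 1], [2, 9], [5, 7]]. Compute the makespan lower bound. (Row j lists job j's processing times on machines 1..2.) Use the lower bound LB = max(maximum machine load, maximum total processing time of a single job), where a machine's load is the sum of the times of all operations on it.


Machine loads:
  Machine 1: 5 + 4 + 2 + 5 = 16
  Machine 2: 4 + 1 + 9 + 7 = 21
Max machine load = 21
Job totals:
  Job 1: 9
  Job 2: 5
  Job 3: 11
  Job 4: 12
Max job total = 12
Lower bound = max(21, 12) = 21

21


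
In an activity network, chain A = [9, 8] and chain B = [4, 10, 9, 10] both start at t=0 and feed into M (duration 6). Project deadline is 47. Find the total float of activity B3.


Forward pass: ES(B3) = sum of predecessors on chain B = 14
EF = ES + duration = 14 + 9 = 23
Backward pass: LF(M) = deadline = 47; LS(M) = 47 - 6 = 41
LF(B3) = LS(M) - sum(successors on chain B) = 41 - 10 = 31
LS = LF - duration = 31 - 9 = 22
Total float = LS - ES = 22 - 14 = 8

8


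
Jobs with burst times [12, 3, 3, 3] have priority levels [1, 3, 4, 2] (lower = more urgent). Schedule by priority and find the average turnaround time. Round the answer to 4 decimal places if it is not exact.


Sort by priority (ascending = highest first):
Order: [(1, 12), (2, 3), (3, 3), (4, 3)]
Completion times:
  Priority 1, burst=12, C=12
  Priority 2, burst=3, C=15
  Priority 3, burst=3, C=18
  Priority 4, burst=3, C=21
Average turnaround = 66/4 = 16.5

16.5


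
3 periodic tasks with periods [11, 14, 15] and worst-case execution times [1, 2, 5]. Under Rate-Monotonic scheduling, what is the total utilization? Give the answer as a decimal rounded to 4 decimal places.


Compute individual utilizations (exact fractions):
  Task 1: C/T = 1/11 (approx. 0.0909)
  Task 2: C/T = 2/14 = 1/7 (approx. 0.1429)
  Task 3: C/T = 5/15 = 1/3 (approx. 0.3333)
Total utilization U = 1/11 + 1/7 + 1/3 = 131/231
Rounded to 4 decimal places: U = 0.5671
RM (Liu & Layland) bound for 3 tasks = 0.779763; compare with U = 131/231 (approx. 0.567100)
U <= bound, so schedulable by RM sufficient condition.

0.5671


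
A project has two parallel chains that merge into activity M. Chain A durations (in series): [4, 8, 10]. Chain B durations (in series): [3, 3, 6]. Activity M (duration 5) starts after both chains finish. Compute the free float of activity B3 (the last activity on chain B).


ES(B3) = sum of predecessors on chain B = 6
EF(B3) = ES + duration = 6 + 6 = 12
Successor of B3 is M. ES(M) = max(sum(A), sum(B)) = max(22, 12) = 22
Free float = ES(successor) - EF(current) = 22 - 12 = 10

10


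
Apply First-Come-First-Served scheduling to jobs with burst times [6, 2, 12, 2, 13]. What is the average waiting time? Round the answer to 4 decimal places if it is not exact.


FCFS order (as given): [6, 2, 12, 2, 13]
Waiting times:
  Job 1: wait = 0
  Job 2: wait = 6
  Job 3: wait = 8
  Job 4: wait = 20
  Job 5: wait = 22
Sum of waiting times = 56
Average waiting time = 56/5 = 11.2

11.2


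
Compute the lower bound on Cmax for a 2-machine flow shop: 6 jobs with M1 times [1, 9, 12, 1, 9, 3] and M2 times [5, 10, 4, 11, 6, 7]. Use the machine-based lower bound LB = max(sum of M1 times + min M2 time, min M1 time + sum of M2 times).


LB1 = sum(M1 times) + min(M2 times) = 35 + 4 = 39
LB2 = min(M1 times) + sum(M2 times) = 1 + 43 = 44
Lower bound = max(LB1, LB2) = max(39, 44) = 44

44


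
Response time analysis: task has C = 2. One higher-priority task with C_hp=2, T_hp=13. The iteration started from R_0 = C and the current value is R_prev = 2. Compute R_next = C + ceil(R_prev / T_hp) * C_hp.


R_next = C + ceil(R_prev / T_hp) * C_hp
ceil(2 / 13) = ceil(0.1538) = 1
Interference = 1 * 2 = 2
R_next = 2 + 2 = 4

4


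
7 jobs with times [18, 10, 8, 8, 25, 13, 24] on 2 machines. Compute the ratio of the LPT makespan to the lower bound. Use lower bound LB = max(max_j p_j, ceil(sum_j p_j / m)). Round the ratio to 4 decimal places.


LPT order: [25, 24, 18, 13, 10, 8, 8]
Machine loads after assignment: [56, 50]
LPT makespan = 56
Lower bound = max(max_job, ceil(total/2)) = max(25, 53) = 53
Ratio = 56 / 53 = 1.0566

1.0566


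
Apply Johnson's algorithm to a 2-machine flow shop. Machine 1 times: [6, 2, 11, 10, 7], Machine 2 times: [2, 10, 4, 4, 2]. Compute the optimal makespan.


Apply Johnson's rule:
  Group 1 (a <= b): [(2, 2, 10)]
  Group 2 (a > b): [(3, 11, 4), (4, 10, 4), (1, 6, 2), (5, 7, 2)]
Optimal job order: [2, 3, 4, 1, 5]
Schedule:
  Job 2: M1 done at 2, M2 done at 12
  Job 3: M1 done at 13, M2 done at 17
  Job 4: M1 done at 23, M2 done at 27
  Job 1: M1 done at 29, M2 done at 31
  Job 5: M1 done at 36, M2 done at 38
Makespan = 38

38


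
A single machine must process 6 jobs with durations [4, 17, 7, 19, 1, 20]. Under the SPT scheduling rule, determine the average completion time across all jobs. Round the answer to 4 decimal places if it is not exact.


Sort jobs by processing time (SPT order): [1, 4, 7, 17, 19, 20]
Compute completion times sequentially:
  Job 1: processing = 1, completes at 1
  Job 2: processing = 4, completes at 5
  Job 3: processing = 7, completes at 12
  Job 4: processing = 17, completes at 29
  Job 5: processing = 19, completes at 48
  Job 6: processing = 20, completes at 68
Sum of completion times = 163
Average completion time = 163/6 = 27.1667

27.1667


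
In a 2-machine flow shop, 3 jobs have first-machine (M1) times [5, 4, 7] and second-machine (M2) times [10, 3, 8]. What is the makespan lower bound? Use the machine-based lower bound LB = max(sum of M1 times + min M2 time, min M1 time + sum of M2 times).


LB1 = sum(M1 times) + min(M2 times) = 16 + 3 = 19
LB2 = min(M1 times) + sum(M2 times) = 4 + 21 = 25
Lower bound = max(LB1, LB2) = max(19, 25) = 25

25


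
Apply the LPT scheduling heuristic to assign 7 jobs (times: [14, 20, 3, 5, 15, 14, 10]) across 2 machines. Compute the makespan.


Sort jobs in decreasing order (LPT): [20, 15, 14, 14, 10, 5, 3]
Assign each job to the least loaded machine:
  Machine 1: jobs [20, 14, 5, 3], load = 42
  Machine 2: jobs [15, 14, 10], load = 39
Makespan = max load = 42

42


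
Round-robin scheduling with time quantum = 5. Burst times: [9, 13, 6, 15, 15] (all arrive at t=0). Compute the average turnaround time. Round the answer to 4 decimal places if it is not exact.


Time quantum = 5
Execution trace:
  J1 runs 5 units, time = 5
  J2 runs 5 units, time = 10
  J3 runs 5 units, time = 15
  J4 runs 5 units, time = 20
  J5 runs 5 units, time = 25
  J1 runs 4 units, time = 29
  J2 runs 5 units, time = 34
  J3 runs 1 units, time = 35
  J4 runs 5 units, time = 40
  J5 runs 5 units, time = 45
  J2 runs 3 units, time = 48
  J4 runs 5 units, time = 53
  J5 runs 5 units, time = 58
Finish times: [29, 48, 35, 53, 58]
Average turnaround = 223/5 = 44.6

44.6


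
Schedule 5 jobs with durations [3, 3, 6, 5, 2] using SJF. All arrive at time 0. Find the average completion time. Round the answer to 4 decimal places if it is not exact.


SJF order (ascending): [2, 3, 3, 5, 6]
Completion times:
  Job 1: burst=2, C=2
  Job 2: burst=3, C=5
  Job 3: burst=3, C=8
  Job 4: burst=5, C=13
  Job 5: burst=6, C=19
Average completion = 47/5 = 9.4

9.4


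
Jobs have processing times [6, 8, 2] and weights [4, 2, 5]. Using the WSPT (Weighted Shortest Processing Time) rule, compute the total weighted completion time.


Compute p/w ratios and sort ascending (WSPT): [(2, 5), (6, 4), (8, 2)]
Compute weighted completion times:
  Job (p=2,w=5): C=2, w*C=5*2=10
  Job (p=6,w=4): C=8, w*C=4*8=32
  Job (p=8,w=2): C=16, w*C=2*16=32
Total weighted completion time = 74

74


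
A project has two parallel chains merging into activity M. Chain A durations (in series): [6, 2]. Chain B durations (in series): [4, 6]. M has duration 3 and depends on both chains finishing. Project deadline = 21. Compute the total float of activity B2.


Forward pass: ES(B2) = sum of predecessors on chain B = 4
EF = ES + duration = 4 + 6 = 10
Backward pass: LF(M) = deadline = 21; LS(M) = 21 - 3 = 18
LF(B2) = LS(M) - sum(successors on chain B) = 18 - 0 = 18
LS = LF - duration = 18 - 6 = 12
Total float = LS - ES = 12 - 4 = 8

8


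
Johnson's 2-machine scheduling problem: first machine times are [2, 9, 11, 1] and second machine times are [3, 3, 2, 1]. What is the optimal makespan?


Apply Johnson's rule:
  Group 1 (a <= b): [(4, 1, 1), (1, 2, 3)]
  Group 2 (a > b): [(2, 9, 3), (3, 11, 2)]
Optimal job order: [4, 1, 2, 3]
Schedule:
  Job 4: M1 done at 1, M2 done at 2
  Job 1: M1 done at 3, M2 done at 6
  Job 2: M1 done at 12, M2 done at 15
  Job 3: M1 done at 23, M2 done at 25
Makespan = 25

25


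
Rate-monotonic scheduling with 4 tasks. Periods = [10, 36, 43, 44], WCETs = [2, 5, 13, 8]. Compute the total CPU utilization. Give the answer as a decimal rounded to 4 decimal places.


Compute individual utilizations (exact fractions):
  Task 1: C/T = 2/10 = 1/5 (approx. 0.2)
  Task 2: C/T = 5/36 (approx. 0.1389)
  Task 3: C/T = 13/43 (approx. 0.3023)
  Task 4: C/T = 8/44 = 2/11 (approx. 0.1818)
Total utilization U = 1/5 + 5/36 + 13/43 + 2/11 = 70073/85140
Rounded to 4 decimal places: U = 0.8230
RM (Liu & Layland) bound for 4 tasks = 0.756828; compare with U = 70073/85140 (approx. 0.823033)
bound < U <= 1, so the RM sufficient condition is not met (inconclusive; an exact test such as response-time analysis is needed).

0.8230


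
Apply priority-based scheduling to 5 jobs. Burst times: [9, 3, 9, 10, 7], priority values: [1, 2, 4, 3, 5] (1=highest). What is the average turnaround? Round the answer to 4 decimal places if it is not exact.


Sort by priority (ascending = highest first):
Order: [(1, 9), (2, 3), (3, 10), (4, 9), (5, 7)]
Completion times:
  Priority 1, burst=9, C=9
  Priority 2, burst=3, C=12
  Priority 3, burst=10, C=22
  Priority 4, burst=9, C=31
  Priority 5, burst=7, C=38
Average turnaround = 112/5 = 22.4

22.4


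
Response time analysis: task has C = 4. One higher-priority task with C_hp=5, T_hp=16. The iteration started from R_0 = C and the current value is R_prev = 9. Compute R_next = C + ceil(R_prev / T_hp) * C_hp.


R_next = C + ceil(R_prev / T_hp) * C_hp
ceil(9 / 16) = ceil(0.5625) = 1
Interference = 1 * 5 = 5
R_next = 4 + 5 = 9
R_next = R_prev, so the iteration has converged (response time = 9).

9


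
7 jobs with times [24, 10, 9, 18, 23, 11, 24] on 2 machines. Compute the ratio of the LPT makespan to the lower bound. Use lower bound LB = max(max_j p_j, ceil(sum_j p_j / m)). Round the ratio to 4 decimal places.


LPT order: [24, 24, 23, 18, 11, 10, 9]
Machine loads after assignment: [57, 62]
LPT makespan = 62
Lower bound = max(max_job, ceil(total/2)) = max(24, 60) = 60
Ratio = 62 / 60 = 1.0333

1.0333


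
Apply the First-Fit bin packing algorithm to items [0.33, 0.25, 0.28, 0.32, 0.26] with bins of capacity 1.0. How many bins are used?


Place items sequentially using First-Fit:
  Item 0.33 -> new Bin 1
  Item 0.25 -> Bin 1 (now 0.58)
  Item 0.28 -> Bin 1 (now 0.86)
  Item 0.32 -> new Bin 2
  Item 0.26 -> Bin 2 (now 0.58)
Total bins used = 2

2


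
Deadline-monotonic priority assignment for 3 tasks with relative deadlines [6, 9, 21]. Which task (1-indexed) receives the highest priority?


Sort tasks by relative deadline (ascending):
  Task 1: deadline = 6
  Task 2: deadline = 9
  Task 3: deadline = 21
Priority order (highest first): [1, 2, 3]
Highest priority task = 1

1


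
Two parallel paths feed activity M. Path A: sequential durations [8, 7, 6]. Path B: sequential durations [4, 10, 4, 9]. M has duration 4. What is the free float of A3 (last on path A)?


ES(A3) = sum of predecessors on chain A = 15
EF(A3) = ES + duration = 15 + 6 = 21
Successor of A3 is M. ES(M) = max(sum(A), sum(B)) = max(21, 27) = 27
Free float = ES(successor) - EF(current) = 27 - 21 = 6

6


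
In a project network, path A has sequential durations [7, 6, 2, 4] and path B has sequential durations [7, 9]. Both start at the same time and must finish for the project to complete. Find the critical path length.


Path A total = 7 + 6 + 2 + 4 = 19
Path B total = 7 + 9 = 16
Critical path = longest path = max(19, 16) = 19

19


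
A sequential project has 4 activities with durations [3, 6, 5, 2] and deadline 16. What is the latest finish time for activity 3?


LF(activity 3) = deadline - sum of successor durations
Successors: activities 4 through 4 with durations [2]
Sum of successor durations = 2
LF = 16 - 2 = 14

14


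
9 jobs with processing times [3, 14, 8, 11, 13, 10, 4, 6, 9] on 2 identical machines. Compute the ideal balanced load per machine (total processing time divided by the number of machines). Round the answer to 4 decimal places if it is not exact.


Total processing time = 3 + 14 + 8 + 11 + 13 + 10 + 4 + 6 + 9 = 78
Number of machines = 2
Ideal balanced load = 78 / 2 = 39.0

39.0
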